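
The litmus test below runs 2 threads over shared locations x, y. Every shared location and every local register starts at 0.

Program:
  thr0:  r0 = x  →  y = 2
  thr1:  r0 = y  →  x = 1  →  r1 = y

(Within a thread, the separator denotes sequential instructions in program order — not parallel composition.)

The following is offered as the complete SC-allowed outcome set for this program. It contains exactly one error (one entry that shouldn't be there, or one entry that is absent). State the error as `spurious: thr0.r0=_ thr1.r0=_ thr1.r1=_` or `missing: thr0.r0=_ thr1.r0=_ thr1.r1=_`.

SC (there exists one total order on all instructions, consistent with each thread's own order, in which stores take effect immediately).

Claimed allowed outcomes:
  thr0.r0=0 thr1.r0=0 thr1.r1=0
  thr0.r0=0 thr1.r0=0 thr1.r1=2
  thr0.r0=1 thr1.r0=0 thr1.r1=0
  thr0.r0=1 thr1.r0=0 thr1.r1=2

missing: thr0.r0=0 thr1.r0=2 thr1.r1=2

outcome vector order: (thr0.r0,thr1.r0,thr1.r1)
SC (5): (0,0,0), (0,0,2), (0,2,2), (1,0,0), (1,0,2)
SC∖claimed = {(0,2,2)}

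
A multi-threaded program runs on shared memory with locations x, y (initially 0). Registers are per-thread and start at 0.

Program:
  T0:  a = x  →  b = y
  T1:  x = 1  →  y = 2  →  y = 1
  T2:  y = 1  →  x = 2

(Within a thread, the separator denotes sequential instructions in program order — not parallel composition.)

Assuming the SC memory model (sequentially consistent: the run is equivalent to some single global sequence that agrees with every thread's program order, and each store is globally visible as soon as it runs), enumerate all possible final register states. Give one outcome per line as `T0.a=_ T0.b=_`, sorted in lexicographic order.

outcome vector order: (T0.a,T0.b)
|SC outcomes| = 8

T0.a=0 T0.b=0
T0.a=0 T0.b=1
T0.a=0 T0.b=2
T0.a=1 T0.b=0
T0.a=1 T0.b=1
T0.a=1 T0.b=2
T0.a=2 T0.b=1
T0.a=2 T0.b=2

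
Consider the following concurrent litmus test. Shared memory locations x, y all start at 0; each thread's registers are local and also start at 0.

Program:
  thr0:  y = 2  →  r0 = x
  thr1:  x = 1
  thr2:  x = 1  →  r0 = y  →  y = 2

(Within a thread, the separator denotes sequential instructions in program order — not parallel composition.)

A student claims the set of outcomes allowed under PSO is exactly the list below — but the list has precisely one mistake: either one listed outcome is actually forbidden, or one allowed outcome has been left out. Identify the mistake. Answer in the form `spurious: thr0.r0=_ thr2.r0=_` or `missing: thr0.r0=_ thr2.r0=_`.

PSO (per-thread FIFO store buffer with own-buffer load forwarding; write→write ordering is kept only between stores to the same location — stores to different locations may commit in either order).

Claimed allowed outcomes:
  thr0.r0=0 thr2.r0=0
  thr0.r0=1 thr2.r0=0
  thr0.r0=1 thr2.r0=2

outcome vector order: (thr0.r0,thr2.r0)
PSO: 4 outcomes — {<0 0>; <0 2>; <1 0>; <1 2>}
PSO∖claimed = {<0 2>}

missing: thr0.r0=0 thr2.r0=2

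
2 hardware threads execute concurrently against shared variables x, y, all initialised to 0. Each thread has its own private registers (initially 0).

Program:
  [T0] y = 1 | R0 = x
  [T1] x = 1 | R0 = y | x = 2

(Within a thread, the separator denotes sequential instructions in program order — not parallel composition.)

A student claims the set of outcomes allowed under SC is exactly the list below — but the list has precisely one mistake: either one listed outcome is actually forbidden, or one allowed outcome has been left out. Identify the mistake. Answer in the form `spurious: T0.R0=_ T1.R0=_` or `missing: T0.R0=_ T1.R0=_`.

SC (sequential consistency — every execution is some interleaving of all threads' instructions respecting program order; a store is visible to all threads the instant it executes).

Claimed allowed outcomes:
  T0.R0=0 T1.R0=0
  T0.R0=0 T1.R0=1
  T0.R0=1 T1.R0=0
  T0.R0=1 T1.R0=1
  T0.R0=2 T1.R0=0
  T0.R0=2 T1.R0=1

outcome vector order: (T0.R0,T1.R0)
under SC → 01 10 11 20 21
claimed∖SC = {00}

spurious: T0.R0=0 T1.R0=0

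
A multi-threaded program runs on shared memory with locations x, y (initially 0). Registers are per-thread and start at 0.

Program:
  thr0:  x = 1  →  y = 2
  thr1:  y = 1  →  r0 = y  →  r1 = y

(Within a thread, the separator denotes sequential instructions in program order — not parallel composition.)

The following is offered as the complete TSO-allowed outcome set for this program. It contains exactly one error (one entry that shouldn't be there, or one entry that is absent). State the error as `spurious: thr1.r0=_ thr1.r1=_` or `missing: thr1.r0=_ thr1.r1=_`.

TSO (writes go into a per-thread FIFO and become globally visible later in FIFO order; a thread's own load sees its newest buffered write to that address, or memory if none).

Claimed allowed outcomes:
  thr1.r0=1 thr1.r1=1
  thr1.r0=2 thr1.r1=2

outcome vector order: (thr1.r0,thr1.r1)
[TSO] allowed = {1/1 1/2 2/2}
TSO∖claimed = {1/2}

missing: thr1.r0=1 thr1.r1=2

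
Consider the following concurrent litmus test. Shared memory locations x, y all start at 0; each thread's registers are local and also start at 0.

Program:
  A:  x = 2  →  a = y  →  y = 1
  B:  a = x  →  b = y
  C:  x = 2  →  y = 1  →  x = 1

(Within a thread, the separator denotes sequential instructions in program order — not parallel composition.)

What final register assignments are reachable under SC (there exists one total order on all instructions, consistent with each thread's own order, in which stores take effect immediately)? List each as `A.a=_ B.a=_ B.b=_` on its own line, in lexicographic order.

A.a=0 B.a=0 B.b=0
A.a=0 B.a=0 B.b=1
A.a=0 B.a=1 B.b=1
A.a=0 B.a=2 B.b=0
A.a=0 B.a=2 B.b=1
A.a=1 B.a=0 B.b=0
A.a=1 B.a=0 B.b=1
A.a=1 B.a=1 B.b=1
A.a=1 B.a=2 B.b=0
A.a=1 B.a=2 B.b=1

outcome vector order: (A.a,B.a,B.b)
|SC outcomes| = 10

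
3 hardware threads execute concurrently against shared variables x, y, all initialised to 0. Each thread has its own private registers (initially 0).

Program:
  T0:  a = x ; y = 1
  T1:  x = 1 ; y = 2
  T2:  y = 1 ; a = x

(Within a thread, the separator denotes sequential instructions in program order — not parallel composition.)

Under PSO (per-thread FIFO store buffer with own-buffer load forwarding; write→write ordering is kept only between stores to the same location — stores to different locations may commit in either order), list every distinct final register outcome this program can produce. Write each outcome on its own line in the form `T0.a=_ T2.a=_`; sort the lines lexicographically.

T0.a=0 T2.a=0
T0.a=0 T2.a=1
T0.a=1 T2.a=0
T0.a=1 T2.a=1

outcome vector order: (T0.a,T2.a)
|PSO outcomes| = 4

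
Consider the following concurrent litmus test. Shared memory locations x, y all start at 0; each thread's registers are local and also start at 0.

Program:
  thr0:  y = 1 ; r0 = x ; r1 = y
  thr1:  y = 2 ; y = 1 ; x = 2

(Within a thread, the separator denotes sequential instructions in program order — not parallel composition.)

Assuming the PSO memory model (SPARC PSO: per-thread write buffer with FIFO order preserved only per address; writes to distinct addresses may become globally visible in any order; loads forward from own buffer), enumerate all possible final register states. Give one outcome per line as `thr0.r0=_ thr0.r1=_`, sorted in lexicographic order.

thr0.r0=0 thr0.r1=1
thr0.r0=0 thr0.r1=2
thr0.r0=2 thr0.r1=1
thr0.r0=2 thr0.r1=2

outcome vector order: (thr0.r0,thr0.r1)
|PSO outcomes| = 4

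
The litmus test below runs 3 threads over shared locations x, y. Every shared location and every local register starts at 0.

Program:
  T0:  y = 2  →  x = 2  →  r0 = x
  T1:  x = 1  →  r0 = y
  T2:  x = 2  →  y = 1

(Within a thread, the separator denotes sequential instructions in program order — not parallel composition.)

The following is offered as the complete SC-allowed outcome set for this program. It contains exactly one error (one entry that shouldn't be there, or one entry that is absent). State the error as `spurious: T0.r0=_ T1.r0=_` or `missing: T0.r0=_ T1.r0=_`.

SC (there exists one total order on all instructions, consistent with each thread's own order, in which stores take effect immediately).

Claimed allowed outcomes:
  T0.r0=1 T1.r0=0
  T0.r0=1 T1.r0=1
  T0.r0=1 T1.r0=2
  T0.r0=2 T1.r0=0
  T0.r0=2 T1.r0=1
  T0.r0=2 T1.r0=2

spurious: T0.r0=1 T1.r0=0

outcome vector order: (T0.r0,T1.r0)
[SC] allowed = {(1,1), (1,2), (2,0), (2,1), (2,2)}
claimed∖SC = {(1,0)}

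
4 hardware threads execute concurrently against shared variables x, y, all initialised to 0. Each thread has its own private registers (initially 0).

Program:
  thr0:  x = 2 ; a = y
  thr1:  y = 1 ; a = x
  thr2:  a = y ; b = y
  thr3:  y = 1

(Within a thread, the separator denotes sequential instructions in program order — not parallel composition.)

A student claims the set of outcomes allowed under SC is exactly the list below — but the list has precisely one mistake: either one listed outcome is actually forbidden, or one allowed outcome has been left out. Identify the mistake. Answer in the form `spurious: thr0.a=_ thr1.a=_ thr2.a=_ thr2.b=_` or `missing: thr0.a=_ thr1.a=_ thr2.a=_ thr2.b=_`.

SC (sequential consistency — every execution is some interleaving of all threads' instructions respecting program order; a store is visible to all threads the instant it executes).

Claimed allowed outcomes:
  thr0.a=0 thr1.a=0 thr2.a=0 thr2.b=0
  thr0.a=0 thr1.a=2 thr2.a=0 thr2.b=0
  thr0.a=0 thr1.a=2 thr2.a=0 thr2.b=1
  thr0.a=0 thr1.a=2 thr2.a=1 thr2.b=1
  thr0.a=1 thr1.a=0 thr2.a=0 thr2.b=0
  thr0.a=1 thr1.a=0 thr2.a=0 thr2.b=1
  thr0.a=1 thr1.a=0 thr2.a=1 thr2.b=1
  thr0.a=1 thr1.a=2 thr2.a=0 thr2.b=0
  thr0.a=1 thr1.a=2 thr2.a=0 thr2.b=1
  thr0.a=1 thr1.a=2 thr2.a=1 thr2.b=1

spurious: thr0.a=0 thr1.a=0 thr2.a=0 thr2.b=0

outcome vector order: (thr0.a,thr1.a,thr2.a,thr2.b)
SC (9): 0/2/0/0; 0/2/0/1; 0/2/1/1; 1/0/0/0; 1/0/0/1; 1/0/1/1; 1/2/0/0; 1/2/0/1; 1/2/1/1
claimed∖SC = {0/0/0/0}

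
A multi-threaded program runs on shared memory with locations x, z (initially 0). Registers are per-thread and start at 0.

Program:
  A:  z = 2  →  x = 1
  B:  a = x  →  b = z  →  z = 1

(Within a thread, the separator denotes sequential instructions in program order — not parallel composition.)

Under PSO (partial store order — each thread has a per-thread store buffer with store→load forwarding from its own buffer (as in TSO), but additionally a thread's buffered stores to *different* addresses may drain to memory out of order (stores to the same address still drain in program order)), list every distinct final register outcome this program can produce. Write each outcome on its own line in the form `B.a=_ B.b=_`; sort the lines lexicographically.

B.a=0 B.b=0
B.a=0 B.b=2
B.a=1 B.b=0
B.a=1 B.b=2

outcome vector order: (B.a,B.b)
|PSO outcomes| = 4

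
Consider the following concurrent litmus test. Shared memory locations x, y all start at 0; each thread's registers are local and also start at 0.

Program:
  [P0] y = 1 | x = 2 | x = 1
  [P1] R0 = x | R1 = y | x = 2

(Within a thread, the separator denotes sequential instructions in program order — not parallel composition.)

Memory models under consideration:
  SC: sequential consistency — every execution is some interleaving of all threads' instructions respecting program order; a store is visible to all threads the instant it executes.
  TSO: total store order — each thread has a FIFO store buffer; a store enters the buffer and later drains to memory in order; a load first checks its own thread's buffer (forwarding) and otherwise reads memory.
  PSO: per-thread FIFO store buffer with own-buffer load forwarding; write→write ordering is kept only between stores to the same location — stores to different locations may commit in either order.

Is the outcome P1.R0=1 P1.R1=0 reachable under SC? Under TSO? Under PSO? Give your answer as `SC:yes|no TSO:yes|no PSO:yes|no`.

SC:no TSO:no PSO:yes

outcome vector order: (P1.R0,P1.R1)
SC: 4 outcomes — {(0,0), (0,1), (1,1), (2,1)}
TSO: 4 outcomes — {(0,0), (0,1), (1,1), (2,1)}
PSO: 6 outcomes — {(0,0), (0,1), (1,0), (1,1), (2,0), (2,1)}
target (1,0) ∈ {PSO}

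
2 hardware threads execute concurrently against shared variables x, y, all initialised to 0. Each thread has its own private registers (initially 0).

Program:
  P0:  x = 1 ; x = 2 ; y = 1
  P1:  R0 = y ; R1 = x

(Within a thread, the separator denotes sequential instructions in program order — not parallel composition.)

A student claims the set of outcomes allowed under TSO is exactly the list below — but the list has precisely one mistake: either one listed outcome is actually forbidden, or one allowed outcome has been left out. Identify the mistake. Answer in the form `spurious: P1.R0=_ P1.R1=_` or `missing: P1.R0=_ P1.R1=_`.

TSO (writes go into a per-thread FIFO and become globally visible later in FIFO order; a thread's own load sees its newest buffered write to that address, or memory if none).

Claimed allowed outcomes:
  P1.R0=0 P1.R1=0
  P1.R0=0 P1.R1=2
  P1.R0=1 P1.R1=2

missing: P1.R0=0 P1.R1=1

outcome vector order: (P1.R0,P1.R1)
under TSO → (0,0), (0,1), (0,2), (1,2)
TSO∖claimed = {(0,1)}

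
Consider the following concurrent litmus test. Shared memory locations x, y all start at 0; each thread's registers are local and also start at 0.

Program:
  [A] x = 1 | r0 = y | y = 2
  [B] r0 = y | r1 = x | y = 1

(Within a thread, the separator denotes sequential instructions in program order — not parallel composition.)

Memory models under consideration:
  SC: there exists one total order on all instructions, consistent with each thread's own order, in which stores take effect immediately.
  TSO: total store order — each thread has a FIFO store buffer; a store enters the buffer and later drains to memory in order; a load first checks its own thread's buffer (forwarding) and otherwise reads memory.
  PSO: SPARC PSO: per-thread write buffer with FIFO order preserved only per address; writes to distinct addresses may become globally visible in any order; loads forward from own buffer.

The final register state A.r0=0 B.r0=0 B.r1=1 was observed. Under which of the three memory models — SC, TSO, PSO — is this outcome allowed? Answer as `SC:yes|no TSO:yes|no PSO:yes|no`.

SC:yes TSO:yes PSO:yes

outcome vector order: (A.r0,B.r0,B.r1)
SC (5): (0,0,0); (0,0,1); (0,2,1); (1,0,0); (1,0,1)
TSO (5): (0,0,0); (0,0,1); (0,2,1); (1,0,0); (1,0,1)
PSO (6): (0,0,0); (0,0,1); (0,2,0); (0,2,1); (1,0,0); (1,0,1)
target (0,0,1) ∈ {SC,TSO,PSO}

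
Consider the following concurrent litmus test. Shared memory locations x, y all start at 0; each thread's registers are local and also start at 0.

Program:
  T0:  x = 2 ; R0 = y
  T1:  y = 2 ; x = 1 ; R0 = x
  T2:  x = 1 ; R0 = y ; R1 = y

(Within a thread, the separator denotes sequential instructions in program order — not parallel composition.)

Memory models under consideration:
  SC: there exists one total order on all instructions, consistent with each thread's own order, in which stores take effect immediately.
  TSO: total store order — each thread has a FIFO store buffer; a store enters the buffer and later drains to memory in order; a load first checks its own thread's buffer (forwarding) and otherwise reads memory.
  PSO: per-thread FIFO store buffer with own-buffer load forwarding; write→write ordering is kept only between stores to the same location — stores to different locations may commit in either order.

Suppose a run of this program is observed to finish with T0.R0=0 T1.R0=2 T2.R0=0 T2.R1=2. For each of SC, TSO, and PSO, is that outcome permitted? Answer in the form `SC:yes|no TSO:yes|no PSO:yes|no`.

SC:no TSO:yes PSO:yes

outcome vector order: (T0.R0,T1.R0,T2.R0,T2.R1)
[SC] allowed = {<0 1 0 0>, <0 1 0 2>, <0 1 2 2>, <2 1 0 0>, <2 1 0 2>, <2 1 2 2>, <2 2 0 0>, <2 2 0 2>, <2 2 2 2>}
[TSO] allowed = {<0 1 0 0>, <0 1 0 2>, <0 1 2 2>, <0 2 0 0>, <0 2 0 2>, <0 2 2 2>, <2 1 0 0>, <2 1 0 2>, <2 1 2 2>, <2 2 0 0>, <2 2 0 2>, <2 2 2 2>}
[PSO] allowed = {<0 1 0 0>, <0 1 0 2>, <0 1 2 2>, <0 2 0 0>, <0 2 0 2>, <0 2 2 2>, <2 1 0 0>, <2 1 0 2>, <2 1 2 2>, <2 2 0 0>, <2 2 0 2>, <2 2 2 2>}
target <0 2 0 2> ∈ {TSO,PSO}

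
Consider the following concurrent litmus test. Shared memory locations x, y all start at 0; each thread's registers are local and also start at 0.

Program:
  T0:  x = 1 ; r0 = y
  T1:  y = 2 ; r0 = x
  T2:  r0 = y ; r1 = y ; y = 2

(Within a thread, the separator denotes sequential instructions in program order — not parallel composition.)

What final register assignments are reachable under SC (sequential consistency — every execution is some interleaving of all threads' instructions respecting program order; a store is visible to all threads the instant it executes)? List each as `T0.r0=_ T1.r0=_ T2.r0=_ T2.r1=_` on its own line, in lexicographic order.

outcome vector order: (T0.r0,T1.r0,T2.r0,T2.r1)
|SC outcomes| = 9

T0.r0=0 T1.r0=1 T2.r0=0 T2.r1=0
T0.r0=0 T1.r0=1 T2.r0=0 T2.r1=2
T0.r0=0 T1.r0=1 T2.r0=2 T2.r1=2
T0.r0=2 T1.r0=0 T2.r0=0 T2.r1=0
T0.r0=2 T1.r0=0 T2.r0=0 T2.r1=2
T0.r0=2 T1.r0=0 T2.r0=2 T2.r1=2
T0.r0=2 T1.r0=1 T2.r0=0 T2.r1=0
T0.r0=2 T1.r0=1 T2.r0=0 T2.r1=2
T0.r0=2 T1.r0=1 T2.r0=2 T2.r1=2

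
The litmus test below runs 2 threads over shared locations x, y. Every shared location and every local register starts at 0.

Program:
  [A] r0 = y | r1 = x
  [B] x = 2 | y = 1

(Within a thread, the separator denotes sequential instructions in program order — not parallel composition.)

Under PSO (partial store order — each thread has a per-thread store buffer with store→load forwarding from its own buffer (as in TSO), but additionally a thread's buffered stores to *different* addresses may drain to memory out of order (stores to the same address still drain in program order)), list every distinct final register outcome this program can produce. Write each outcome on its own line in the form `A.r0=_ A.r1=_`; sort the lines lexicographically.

A.r0=0 A.r1=0
A.r0=0 A.r1=2
A.r0=1 A.r1=0
A.r0=1 A.r1=2

outcome vector order: (A.r0,A.r1)
|PSO outcomes| = 4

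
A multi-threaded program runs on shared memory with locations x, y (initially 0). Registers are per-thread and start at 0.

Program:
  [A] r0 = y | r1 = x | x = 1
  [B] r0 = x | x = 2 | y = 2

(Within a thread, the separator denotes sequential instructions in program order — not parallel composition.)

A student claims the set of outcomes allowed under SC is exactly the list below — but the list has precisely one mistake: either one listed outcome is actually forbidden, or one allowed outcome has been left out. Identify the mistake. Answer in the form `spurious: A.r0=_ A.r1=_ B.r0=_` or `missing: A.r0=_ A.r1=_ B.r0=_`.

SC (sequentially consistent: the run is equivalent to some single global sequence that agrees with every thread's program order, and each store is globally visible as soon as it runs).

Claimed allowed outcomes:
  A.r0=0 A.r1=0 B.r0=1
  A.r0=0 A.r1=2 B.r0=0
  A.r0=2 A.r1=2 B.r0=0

outcome vector order: (A.r0,A.r1,B.r0)
SC (4): 0/0/0; 0/0/1; 0/2/0; 2/2/0
SC∖claimed = {0/0/0}

missing: A.r0=0 A.r1=0 B.r0=0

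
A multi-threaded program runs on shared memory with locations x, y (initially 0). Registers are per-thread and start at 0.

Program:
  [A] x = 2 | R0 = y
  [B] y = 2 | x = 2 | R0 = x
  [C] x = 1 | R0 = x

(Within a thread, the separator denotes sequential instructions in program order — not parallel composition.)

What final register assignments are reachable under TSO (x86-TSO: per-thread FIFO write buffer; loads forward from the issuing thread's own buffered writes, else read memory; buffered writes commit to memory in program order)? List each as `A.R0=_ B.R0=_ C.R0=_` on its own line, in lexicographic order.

outcome vector order: (A.R0,B.R0,C.R0)
|TSO outcomes| = 8

A.R0=0 B.R0=1 C.R0=1
A.R0=0 B.R0=1 C.R0=2
A.R0=0 B.R0=2 C.R0=1
A.R0=0 B.R0=2 C.R0=2
A.R0=2 B.R0=1 C.R0=1
A.R0=2 B.R0=1 C.R0=2
A.R0=2 B.R0=2 C.R0=1
A.R0=2 B.R0=2 C.R0=2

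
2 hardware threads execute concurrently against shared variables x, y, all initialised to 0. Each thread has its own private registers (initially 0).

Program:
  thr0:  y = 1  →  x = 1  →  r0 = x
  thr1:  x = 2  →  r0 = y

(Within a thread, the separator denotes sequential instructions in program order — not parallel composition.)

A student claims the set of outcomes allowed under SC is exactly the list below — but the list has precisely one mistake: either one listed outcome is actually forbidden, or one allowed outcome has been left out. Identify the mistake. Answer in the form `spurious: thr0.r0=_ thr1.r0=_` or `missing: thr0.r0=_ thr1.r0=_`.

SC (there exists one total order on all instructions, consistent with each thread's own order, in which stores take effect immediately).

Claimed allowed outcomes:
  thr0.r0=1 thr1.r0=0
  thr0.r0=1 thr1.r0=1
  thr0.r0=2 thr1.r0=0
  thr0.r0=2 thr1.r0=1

outcome vector order: (thr0.r0,thr1.r0)
under SC → 10 11 21
claimed∖SC = {20}

spurious: thr0.r0=2 thr1.r0=0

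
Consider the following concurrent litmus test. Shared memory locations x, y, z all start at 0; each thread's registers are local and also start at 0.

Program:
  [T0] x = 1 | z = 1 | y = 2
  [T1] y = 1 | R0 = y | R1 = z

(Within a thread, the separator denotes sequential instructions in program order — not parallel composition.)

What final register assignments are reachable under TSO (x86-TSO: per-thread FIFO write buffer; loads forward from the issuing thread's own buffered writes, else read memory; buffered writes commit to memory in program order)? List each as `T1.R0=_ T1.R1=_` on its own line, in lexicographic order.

T1.R0=1 T1.R1=0
T1.R0=1 T1.R1=1
T1.R0=2 T1.R1=1

outcome vector order: (T1.R0,T1.R1)
|TSO outcomes| = 3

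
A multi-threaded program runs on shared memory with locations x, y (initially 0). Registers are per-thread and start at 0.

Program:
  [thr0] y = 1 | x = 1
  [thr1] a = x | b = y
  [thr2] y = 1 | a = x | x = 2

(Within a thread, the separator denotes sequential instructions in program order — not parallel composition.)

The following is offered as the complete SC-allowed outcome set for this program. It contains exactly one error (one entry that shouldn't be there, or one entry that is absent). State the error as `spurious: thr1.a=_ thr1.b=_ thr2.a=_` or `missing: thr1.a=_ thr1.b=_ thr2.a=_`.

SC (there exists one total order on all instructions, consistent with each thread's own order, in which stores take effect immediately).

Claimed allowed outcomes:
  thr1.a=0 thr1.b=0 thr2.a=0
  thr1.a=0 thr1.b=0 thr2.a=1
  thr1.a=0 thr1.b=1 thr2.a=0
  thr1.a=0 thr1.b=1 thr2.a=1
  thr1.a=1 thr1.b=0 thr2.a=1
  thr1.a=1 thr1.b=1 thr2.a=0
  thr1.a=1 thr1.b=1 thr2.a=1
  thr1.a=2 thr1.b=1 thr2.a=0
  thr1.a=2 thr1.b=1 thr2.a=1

spurious: thr1.a=1 thr1.b=0 thr2.a=1

outcome vector order: (thr1.a,thr1.b,thr2.a)
under SC → 000; 001; 010; 011; 110; 111; 210; 211
claimed∖SC = {101}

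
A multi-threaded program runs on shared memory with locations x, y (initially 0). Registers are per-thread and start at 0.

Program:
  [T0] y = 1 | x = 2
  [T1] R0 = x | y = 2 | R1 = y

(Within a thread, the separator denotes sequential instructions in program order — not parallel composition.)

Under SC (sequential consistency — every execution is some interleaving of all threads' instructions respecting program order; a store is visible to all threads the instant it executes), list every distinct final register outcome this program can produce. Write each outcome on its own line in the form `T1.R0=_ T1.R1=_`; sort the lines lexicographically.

outcome vector order: (T1.R0,T1.R1)
|SC outcomes| = 3

T1.R0=0 T1.R1=1
T1.R0=0 T1.R1=2
T1.R0=2 T1.R1=2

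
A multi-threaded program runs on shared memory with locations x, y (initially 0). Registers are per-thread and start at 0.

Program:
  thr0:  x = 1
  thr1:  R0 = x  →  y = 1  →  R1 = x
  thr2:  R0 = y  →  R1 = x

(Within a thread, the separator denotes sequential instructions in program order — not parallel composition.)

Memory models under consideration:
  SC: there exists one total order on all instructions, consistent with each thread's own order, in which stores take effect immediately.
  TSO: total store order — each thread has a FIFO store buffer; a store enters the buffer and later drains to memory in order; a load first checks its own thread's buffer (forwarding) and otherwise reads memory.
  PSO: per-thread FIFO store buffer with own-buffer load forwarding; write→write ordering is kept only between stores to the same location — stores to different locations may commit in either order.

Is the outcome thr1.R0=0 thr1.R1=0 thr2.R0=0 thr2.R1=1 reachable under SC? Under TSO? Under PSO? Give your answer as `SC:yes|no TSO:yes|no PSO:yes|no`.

outcome vector order: (thr1.R0,thr1.R1,thr2.R0,thr2.R1)
SC (11): <0 0 0 0>; <0 0 0 1>; <0 0 1 0>; <0 0 1 1>; <0 1 0 0>; <0 1 0 1>; <0 1 1 0>; <0 1 1 1>; <1 1 0 0>; <1 1 0 1>; <1 1 1 1>
TSO (11): <0 0 0 0>; <0 0 0 1>; <0 0 1 0>; <0 0 1 1>; <0 1 0 0>; <0 1 0 1>; <0 1 1 0>; <0 1 1 1>; <1 1 0 0>; <1 1 0 1>; <1 1 1 1>
PSO (11): <0 0 0 0>; <0 0 0 1>; <0 0 1 0>; <0 0 1 1>; <0 1 0 0>; <0 1 0 1>; <0 1 1 0>; <0 1 1 1>; <1 1 0 0>; <1 1 0 1>; <1 1 1 1>
target <0 0 0 1> ∈ {SC,TSO,PSO}

SC:yes TSO:yes PSO:yes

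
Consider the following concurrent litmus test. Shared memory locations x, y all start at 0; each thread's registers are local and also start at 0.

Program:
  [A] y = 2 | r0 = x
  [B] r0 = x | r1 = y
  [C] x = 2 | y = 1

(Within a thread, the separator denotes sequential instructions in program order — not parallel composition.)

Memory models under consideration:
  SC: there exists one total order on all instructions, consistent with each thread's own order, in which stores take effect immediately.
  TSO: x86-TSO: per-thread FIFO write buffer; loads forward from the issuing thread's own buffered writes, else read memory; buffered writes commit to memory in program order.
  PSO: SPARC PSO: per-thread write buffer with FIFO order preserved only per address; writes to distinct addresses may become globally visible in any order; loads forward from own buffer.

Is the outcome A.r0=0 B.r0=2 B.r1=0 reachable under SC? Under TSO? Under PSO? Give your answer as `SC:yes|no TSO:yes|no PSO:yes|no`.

SC:no TSO:yes PSO:yes

outcome vector order: (A.r0,B.r0,B.r1)
SC: 11 outcomes — {(0,0,0), (0,0,1), (0,0,2), (0,2,1), (0,2,2), (2,0,0), (2,0,1), (2,0,2), (2,2,0), (2,2,1), (2,2,2)}
TSO: 12 outcomes — {(0,0,0), (0,0,1), (0,0,2), (0,2,0), (0,2,1), (0,2,2), (2,0,0), (2,0,1), (2,0,2), (2,2,0), (2,2,1), (2,2,2)}
PSO: 12 outcomes — {(0,0,0), (0,0,1), (0,0,2), (0,2,0), (0,2,1), (0,2,2), (2,0,0), (2,0,1), (2,0,2), (2,2,0), (2,2,1), (2,2,2)}
target (0,2,0) ∈ {TSO,PSO}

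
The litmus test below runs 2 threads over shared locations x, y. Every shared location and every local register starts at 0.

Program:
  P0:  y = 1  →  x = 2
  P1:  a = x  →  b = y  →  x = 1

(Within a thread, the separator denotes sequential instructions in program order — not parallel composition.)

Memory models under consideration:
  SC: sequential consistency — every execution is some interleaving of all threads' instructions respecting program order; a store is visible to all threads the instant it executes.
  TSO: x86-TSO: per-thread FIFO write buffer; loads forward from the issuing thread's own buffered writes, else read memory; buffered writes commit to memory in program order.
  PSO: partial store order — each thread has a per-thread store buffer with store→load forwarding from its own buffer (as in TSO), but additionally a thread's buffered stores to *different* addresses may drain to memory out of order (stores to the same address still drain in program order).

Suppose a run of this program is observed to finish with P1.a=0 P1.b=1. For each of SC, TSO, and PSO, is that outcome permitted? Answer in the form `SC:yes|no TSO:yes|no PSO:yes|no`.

SC:yes TSO:yes PSO:yes

outcome vector order: (P1.a,P1.b)
SC (3): 0/0 0/1 2/1
TSO (3): 0/0 0/1 2/1
PSO (4): 0/0 0/1 2/0 2/1
target 0/1 ∈ {SC,TSO,PSO}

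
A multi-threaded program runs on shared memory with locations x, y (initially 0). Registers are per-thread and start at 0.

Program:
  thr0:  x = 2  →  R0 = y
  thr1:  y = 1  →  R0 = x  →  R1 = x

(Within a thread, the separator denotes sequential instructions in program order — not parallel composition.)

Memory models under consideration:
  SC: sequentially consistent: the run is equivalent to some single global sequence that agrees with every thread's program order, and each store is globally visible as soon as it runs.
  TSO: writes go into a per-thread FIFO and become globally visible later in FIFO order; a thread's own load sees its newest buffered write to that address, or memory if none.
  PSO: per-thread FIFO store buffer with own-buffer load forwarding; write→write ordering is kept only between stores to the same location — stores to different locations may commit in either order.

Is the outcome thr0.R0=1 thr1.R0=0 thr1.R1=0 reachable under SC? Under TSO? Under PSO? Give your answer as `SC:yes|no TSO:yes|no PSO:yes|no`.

SC:yes TSO:yes PSO:yes

outcome vector order: (thr0.R0,thr1.R0,thr1.R1)
SC: 4 outcomes — {022, 100, 102, 122}
TSO: 6 outcomes — {000, 002, 022, 100, 102, 122}
PSO: 6 outcomes — {000, 002, 022, 100, 102, 122}
target 100 ∈ {SC,TSO,PSO}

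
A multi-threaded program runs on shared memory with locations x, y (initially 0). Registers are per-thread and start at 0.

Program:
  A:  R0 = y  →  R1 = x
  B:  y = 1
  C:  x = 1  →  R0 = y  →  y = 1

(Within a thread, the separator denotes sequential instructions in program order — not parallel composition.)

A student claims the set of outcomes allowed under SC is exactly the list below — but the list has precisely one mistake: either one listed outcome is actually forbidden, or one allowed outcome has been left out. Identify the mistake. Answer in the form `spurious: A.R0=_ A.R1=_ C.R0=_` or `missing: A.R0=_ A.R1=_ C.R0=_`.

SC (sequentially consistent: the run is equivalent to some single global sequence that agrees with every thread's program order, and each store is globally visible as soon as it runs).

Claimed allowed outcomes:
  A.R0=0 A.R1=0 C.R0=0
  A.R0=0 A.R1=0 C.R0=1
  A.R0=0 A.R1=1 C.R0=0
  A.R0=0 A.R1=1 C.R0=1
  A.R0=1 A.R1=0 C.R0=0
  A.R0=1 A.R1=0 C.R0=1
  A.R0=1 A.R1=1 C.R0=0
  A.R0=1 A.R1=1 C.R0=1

spurious: A.R0=1 A.R1=0 C.R0=0

outcome vector order: (A.R0,A.R1,C.R0)
[SC] allowed = {<0 0 0>, <0 0 1>, <0 1 0>, <0 1 1>, <1 0 1>, <1 1 0>, <1 1 1>}
claimed∖SC = {<1 0 0>}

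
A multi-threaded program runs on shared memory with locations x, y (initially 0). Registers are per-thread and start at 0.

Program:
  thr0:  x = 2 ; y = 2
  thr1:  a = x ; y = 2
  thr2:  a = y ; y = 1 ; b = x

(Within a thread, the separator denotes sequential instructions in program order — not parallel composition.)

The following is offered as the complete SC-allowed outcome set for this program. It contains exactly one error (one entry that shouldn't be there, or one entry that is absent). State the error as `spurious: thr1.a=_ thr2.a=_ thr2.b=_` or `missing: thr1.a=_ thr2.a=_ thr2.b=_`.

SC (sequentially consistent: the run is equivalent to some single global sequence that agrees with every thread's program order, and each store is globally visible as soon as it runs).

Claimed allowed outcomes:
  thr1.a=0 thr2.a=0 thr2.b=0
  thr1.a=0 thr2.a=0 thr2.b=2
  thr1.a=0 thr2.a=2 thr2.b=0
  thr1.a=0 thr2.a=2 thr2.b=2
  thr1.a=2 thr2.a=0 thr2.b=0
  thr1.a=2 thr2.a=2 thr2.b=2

outcome vector order: (thr1.a,thr2.a,thr2.b)
SC: 7 outcomes — {0/0/0; 0/0/2; 0/2/0; 0/2/2; 2/0/0; 2/0/2; 2/2/2}
SC∖claimed = {2/0/2}

missing: thr1.a=2 thr2.a=0 thr2.b=2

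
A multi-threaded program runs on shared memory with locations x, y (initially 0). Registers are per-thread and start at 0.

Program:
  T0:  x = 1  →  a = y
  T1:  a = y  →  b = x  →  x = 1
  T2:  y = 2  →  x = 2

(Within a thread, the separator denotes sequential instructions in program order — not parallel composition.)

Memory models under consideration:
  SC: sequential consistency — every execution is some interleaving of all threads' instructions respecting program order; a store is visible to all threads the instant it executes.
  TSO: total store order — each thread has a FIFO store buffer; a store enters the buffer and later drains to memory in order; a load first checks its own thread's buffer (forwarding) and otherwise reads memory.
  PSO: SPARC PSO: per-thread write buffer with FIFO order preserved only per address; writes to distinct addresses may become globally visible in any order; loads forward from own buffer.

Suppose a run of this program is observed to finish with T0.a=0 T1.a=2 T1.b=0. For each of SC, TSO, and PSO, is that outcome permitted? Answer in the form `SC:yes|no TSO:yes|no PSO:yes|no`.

SC:no TSO:yes PSO:yes

outcome vector order: (T0.a,T1.a,T1.b)
[SC] allowed = {0/0/0, 0/0/1, 0/0/2, 0/2/1, 0/2/2, 2/0/0, 2/0/1, 2/0/2, 2/2/0, 2/2/1, 2/2/2}
[TSO] allowed = {0/0/0, 0/0/1, 0/0/2, 0/2/0, 0/2/1, 0/2/2, 2/0/0, 2/0/1, 2/0/2, 2/2/0, 2/2/1, 2/2/2}
[PSO] allowed = {0/0/0, 0/0/1, 0/0/2, 0/2/0, 0/2/1, 0/2/2, 2/0/0, 2/0/1, 2/0/2, 2/2/0, 2/2/1, 2/2/2}
target 0/2/0 ∈ {TSO,PSO}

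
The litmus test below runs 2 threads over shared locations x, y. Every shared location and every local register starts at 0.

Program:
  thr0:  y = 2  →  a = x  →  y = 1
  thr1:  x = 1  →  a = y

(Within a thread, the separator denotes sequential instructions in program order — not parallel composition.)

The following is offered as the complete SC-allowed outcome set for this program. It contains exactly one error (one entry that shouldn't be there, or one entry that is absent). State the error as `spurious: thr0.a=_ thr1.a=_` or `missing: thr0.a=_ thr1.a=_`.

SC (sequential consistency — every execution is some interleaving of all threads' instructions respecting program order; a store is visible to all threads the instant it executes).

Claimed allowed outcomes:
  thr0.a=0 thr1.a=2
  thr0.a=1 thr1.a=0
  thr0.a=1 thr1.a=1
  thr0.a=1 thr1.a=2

outcome vector order: (thr0.a,thr1.a)
under SC → (0,1) (0,2) (1,0) (1,1) (1,2)
SC∖claimed = {(0,1)}

missing: thr0.a=0 thr1.a=1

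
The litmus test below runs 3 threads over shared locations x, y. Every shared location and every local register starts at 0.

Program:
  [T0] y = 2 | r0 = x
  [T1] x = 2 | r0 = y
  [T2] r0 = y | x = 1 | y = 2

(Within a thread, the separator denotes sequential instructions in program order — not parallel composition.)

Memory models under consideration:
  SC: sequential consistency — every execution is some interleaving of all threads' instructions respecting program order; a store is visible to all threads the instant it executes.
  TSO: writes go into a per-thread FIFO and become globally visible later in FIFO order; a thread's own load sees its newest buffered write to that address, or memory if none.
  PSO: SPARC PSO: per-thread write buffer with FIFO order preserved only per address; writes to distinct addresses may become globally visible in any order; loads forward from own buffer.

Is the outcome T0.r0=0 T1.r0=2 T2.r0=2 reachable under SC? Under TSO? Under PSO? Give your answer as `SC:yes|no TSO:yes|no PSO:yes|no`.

outcome vector order: (T0.r0,T1.r0,T2.r0)
SC: 10 outcomes — {0/2/0 0/2/2 1/0/0 1/0/2 1/2/0 1/2/2 2/0/0 2/0/2 2/2/0 2/2/2}
TSO: 12 outcomes — {0/0/0 0/0/2 0/2/0 0/2/2 1/0/0 1/0/2 1/2/0 1/2/2 2/0/0 2/0/2 2/2/0 2/2/2}
PSO: 12 outcomes — {0/0/0 0/0/2 0/2/0 0/2/2 1/0/0 1/0/2 1/2/0 1/2/2 2/0/0 2/0/2 2/2/0 2/2/2}
target 0/2/2 ∈ {SC,TSO,PSO}

SC:yes TSO:yes PSO:yes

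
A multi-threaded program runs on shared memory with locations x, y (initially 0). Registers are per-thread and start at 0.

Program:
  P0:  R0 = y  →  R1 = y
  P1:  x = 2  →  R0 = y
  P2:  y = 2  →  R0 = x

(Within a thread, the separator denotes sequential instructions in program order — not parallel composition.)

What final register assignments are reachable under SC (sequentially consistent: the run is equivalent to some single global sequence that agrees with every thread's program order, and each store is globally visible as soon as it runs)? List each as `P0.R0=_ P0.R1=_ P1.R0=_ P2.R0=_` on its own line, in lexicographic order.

outcome vector order: (P0.R0,P0.R1,P1.R0,P2.R0)
|SC outcomes| = 9

P0.R0=0 P0.R1=0 P1.R0=0 P2.R0=2
P0.R0=0 P0.R1=0 P1.R0=2 P2.R0=0
P0.R0=0 P0.R1=0 P1.R0=2 P2.R0=2
P0.R0=0 P0.R1=2 P1.R0=0 P2.R0=2
P0.R0=0 P0.R1=2 P1.R0=2 P2.R0=0
P0.R0=0 P0.R1=2 P1.R0=2 P2.R0=2
P0.R0=2 P0.R1=2 P1.R0=0 P2.R0=2
P0.R0=2 P0.R1=2 P1.R0=2 P2.R0=0
P0.R0=2 P0.R1=2 P1.R0=2 P2.R0=2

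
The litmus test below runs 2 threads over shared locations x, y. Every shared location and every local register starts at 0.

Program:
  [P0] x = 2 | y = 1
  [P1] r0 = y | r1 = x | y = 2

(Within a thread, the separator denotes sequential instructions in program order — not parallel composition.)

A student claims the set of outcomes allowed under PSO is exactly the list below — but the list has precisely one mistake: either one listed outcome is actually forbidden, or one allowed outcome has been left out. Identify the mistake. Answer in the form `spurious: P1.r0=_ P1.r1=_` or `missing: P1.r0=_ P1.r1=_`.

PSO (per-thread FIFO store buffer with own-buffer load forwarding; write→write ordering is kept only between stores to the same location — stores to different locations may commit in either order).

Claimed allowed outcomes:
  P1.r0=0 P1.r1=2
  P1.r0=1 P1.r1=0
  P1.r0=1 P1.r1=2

missing: P1.r0=0 P1.r1=0

outcome vector order: (P1.r0,P1.r1)
PSO (4): 00, 02, 10, 12
PSO∖claimed = {00}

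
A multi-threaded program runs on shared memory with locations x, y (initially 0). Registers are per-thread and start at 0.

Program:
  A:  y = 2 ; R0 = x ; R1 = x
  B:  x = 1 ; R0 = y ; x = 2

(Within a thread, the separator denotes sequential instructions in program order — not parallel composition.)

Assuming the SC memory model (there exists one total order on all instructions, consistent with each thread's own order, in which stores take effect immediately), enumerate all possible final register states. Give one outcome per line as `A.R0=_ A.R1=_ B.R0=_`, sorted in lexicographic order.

A.R0=0 A.R1=0 B.R0=2
A.R0=0 A.R1=1 B.R0=2
A.R0=0 A.R1=2 B.R0=2
A.R0=1 A.R1=1 B.R0=0
A.R0=1 A.R1=1 B.R0=2
A.R0=1 A.R1=2 B.R0=0
A.R0=1 A.R1=2 B.R0=2
A.R0=2 A.R1=2 B.R0=0
A.R0=2 A.R1=2 B.R0=2

outcome vector order: (A.R0,A.R1,B.R0)
|SC outcomes| = 9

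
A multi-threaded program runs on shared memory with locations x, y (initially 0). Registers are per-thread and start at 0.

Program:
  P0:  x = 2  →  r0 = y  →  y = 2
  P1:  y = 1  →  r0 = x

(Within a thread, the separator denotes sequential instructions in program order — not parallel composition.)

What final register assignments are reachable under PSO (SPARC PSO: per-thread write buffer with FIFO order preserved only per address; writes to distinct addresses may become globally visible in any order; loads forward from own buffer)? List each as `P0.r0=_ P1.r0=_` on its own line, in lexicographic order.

outcome vector order: (P0.r0,P1.r0)
|PSO outcomes| = 4

P0.r0=0 P1.r0=0
P0.r0=0 P1.r0=2
P0.r0=1 P1.r0=0
P0.r0=1 P1.r0=2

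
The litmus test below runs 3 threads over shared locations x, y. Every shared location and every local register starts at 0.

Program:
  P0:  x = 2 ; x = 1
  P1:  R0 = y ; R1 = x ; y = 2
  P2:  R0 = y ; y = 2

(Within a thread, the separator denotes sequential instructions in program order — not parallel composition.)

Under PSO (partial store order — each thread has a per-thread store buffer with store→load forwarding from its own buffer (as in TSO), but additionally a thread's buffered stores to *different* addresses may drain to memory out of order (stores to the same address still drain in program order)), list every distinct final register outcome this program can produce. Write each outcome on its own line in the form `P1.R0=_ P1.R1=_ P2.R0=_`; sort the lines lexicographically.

P1.R0=0 P1.R1=0 P2.R0=0
P1.R0=0 P1.R1=0 P2.R0=2
P1.R0=0 P1.R1=1 P2.R0=0
P1.R0=0 P1.R1=1 P2.R0=2
P1.R0=0 P1.R1=2 P2.R0=0
P1.R0=0 P1.R1=2 P2.R0=2
P1.R0=2 P1.R1=0 P2.R0=0
P1.R0=2 P1.R1=1 P2.R0=0
P1.R0=2 P1.R1=2 P2.R0=0

outcome vector order: (P1.R0,P1.R1,P2.R0)
|PSO outcomes| = 9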